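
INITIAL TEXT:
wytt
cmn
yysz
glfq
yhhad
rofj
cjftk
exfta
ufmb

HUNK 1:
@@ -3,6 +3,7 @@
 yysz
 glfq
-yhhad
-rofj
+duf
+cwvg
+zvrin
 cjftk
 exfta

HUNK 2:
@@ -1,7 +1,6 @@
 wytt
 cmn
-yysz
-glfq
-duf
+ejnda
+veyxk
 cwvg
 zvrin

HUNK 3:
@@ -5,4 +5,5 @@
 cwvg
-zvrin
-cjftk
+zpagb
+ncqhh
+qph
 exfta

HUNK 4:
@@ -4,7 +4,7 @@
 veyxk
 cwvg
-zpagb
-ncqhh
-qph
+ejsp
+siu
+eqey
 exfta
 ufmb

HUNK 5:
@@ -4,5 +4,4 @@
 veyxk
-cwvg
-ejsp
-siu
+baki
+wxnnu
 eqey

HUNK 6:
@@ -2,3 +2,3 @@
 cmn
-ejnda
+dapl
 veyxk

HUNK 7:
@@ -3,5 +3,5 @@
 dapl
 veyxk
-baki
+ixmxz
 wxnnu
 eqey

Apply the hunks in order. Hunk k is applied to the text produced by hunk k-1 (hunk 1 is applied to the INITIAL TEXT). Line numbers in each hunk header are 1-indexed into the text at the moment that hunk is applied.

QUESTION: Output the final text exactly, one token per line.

Answer: wytt
cmn
dapl
veyxk
ixmxz
wxnnu
eqey
exfta
ufmb

Derivation:
Hunk 1: at line 3 remove [yhhad,rofj] add [duf,cwvg,zvrin] -> 10 lines: wytt cmn yysz glfq duf cwvg zvrin cjftk exfta ufmb
Hunk 2: at line 1 remove [yysz,glfq,duf] add [ejnda,veyxk] -> 9 lines: wytt cmn ejnda veyxk cwvg zvrin cjftk exfta ufmb
Hunk 3: at line 5 remove [zvrin,cjftk] add [zpagb,ncqhh,qph] -> 10 lines: wytt cmn ejnda veyxk cwvg zpagb ncqhh qph exfta ufmb
Hunk 4: at line 4 remove [zpagb,ncqhh,qph] add [ejsp,siu,eqey] -> 10 lines: wytt cmn ejnda veyxk cwvg ejsp siu eqey exfta ufmb
Hunk 5: at line 4 remove [cwvg,ejsp,siu] add [baki,wxnnu] -> 9 lines: wytt cmn ejnda veyxk baki wxnnu eqey exfta ufmb
Hunk 6: at line 2 remove [ejnda] add [dapl] -> 9 lines: wytt cmn dapl veyxk baki wxnnu eqey exfta ufmb
Hunk 7: at line 3 remove [baki] add [ixmxz] -> 9 lines: wytt cmn dapl veyxk ixmxz wxnnu eqey exfta ufmb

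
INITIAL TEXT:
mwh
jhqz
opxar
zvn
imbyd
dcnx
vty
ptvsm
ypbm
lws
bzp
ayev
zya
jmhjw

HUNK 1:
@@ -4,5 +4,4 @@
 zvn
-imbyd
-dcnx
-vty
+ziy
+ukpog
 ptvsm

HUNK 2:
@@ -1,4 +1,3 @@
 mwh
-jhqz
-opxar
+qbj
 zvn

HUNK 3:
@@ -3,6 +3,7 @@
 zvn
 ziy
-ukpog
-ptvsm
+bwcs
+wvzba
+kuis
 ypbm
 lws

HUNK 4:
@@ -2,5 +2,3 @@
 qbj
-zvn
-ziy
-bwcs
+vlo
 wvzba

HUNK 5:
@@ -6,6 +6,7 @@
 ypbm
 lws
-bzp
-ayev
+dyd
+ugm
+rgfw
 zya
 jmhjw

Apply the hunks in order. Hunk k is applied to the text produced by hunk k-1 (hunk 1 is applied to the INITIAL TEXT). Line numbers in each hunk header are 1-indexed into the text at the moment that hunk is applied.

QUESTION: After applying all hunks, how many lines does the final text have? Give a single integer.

Hunk 1: at line 4 remove [imbyd,dcnx,vty] add [ziy,ukpog] -> 13 lines: mwh jhqz opxar zvn ziy ukpog ptvsm ypbm lws bzp ayev zya jmhjw
Hunk 2: at line 1 remove [jhqz,opxar] add [qbj] -> 12 lines: mwh qbj zvn ziy ukpog ptvsm ypbm lws bzp ayev zya jmhjw
Hunk 3: at line 3 remove [ukpog,ptvsm] add [bwcs,wvzba,kuis] -> 13 lines: mwh qbj zvn ziy bwcs wvzba kuis ypbm lws bzp ayev zya jmhjw
Hunk 4: at line 2 remove [zvn,ziy,bwcs] add [vlo] -> 11 lines: mwh qbj vlo wvzba kuis ypbm lws bzp ayev zya jmhjw
Hunk 5: at line 6 remove [bzp,ayev] add [dyd,ugm,rgfw] -> 12 lines: mwh qbj vlo wvzba kuis ypbm lws dyd ugm rgfw zya jmhjw
Final line count: 12

Answer: 12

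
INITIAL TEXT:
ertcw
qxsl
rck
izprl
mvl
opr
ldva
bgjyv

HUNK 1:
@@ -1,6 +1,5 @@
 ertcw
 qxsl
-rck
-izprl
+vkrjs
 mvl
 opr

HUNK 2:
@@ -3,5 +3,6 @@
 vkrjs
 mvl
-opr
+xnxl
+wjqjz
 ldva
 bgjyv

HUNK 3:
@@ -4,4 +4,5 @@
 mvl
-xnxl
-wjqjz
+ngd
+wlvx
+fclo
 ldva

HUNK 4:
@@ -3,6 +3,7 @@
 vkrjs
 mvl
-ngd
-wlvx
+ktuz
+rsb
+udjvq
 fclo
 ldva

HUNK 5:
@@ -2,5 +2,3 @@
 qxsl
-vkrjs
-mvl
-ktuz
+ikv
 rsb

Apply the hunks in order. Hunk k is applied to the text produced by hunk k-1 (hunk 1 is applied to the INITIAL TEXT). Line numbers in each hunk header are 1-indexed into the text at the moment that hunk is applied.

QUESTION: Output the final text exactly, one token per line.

Hunk 1: at line 1 remove [rck,izprl] add [vkrjs] -> 7 lines: ertcw qxsl vkrjs mvl opr ldva bgjyv
Hunk 2: at line 3 remove [opr] add [xnxl,wjqjz] -> 8 lines: ertcw qxsl vkrjs mvl xnxl wjqjz ldva bgjyv
Hunk 3: at line 4 remove [xnxl,wjqjz] add [ngd,wlvx,fclo] -> 9 lines: ertcw qxsl vkrjs mvl ngd wlvx fclo ldva bgjyv
Hunk 4: at line 3 remove [ngd,wlvx] add [ktuz,rsb,udjvq] -> 10 lines: ertcw qxsl vkrjs mvl ktuz rsb udjvq fclo ldva bgjyv
Hunk 5: at line 2 remove [vkrjs,mvl,ktuz] add [ikv] -> 8 lines: ertcw qxsl ikv rsb udjvq fclo ldva bgjyv

Answer: ertcw
qxsl
ikv
rsb
udjvq
fclo
ldva
bgjyv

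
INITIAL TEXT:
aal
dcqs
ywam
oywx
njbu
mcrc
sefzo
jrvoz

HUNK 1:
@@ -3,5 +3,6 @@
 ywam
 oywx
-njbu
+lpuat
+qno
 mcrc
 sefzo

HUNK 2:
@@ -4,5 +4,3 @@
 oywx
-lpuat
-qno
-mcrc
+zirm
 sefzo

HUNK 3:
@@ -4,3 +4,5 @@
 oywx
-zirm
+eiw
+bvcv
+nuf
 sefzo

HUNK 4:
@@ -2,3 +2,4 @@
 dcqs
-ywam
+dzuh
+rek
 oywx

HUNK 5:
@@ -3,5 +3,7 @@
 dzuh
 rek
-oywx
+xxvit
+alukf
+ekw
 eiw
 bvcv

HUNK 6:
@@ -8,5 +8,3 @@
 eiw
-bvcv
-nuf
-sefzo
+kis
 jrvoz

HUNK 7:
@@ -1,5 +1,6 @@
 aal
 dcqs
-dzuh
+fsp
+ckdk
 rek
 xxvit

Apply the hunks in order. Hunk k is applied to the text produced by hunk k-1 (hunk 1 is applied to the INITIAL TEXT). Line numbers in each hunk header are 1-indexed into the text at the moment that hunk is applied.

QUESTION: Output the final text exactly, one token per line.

Answer: aal
dcqs
fsp
ckdk
rek
xxvit
alukf
ekw
eiw
kis
jrvoz

Derivation:
Hunk 1: at line 3 remove [njbu] add [lpuat,qno] -> 9 lines: aal dcqs ywam oywx lpuat qno mcrc sefzo jrvoz
Hunk 2: at line 4 remove [lpuat,qno,mcrc] add [zirm] -> 7 lines: aal dcqs ywam oywx zirm sefzo jrvoz
Hunk 3: at line 4 remove [zirm] add [eiw,bvcv,nuf] -> 9 lines: aal dcqs ywam oywx eiw bvcv nuf sefzo jrvoz
Hunk 4: at line 2 remove [ywam] add [dzuh,rek] -> 10 lines: aal dcqs dzuh rek oywx eiw bvcv nuf sefzo jrvoz
Hunk 5: at line 3 remove [oywx] add [xxvit,alukf,ekw] -> 12 lines: aal dcqs dzuh rek xxvit alukf ekw eiw bvcv nuf sefzo jrvoz
Hunk 6: at line 8 remove [bvcv,nuf,sefzo] add [kis] -> 10 lines: aal dcqs dzuh rek xxvit alukf ekw eiw kis jrvoz
Hunk 7: at line 1 remove [dzuh] add [fsp,ckdk] -> 11 lines: aal dcqs fsp ckdk rek xxvit alukf ekw eiw kis jrvoz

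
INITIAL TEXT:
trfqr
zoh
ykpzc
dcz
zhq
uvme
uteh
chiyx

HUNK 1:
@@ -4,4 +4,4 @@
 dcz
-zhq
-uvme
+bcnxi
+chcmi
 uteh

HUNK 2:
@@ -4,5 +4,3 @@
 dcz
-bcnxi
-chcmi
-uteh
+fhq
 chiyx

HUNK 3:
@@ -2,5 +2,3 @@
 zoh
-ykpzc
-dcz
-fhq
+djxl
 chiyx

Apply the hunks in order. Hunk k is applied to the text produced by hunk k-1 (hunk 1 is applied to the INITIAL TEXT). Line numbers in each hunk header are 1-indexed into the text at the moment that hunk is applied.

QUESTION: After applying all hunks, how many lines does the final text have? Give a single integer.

Answer: 4

Derivation:
Hunk 1: at line 4 remove [zhq,uvme] add [bcnxi,chcmi] -> 8 lines: trfqr zoh ykpzc dcz bcnxi chcmi uteh chiyx
Hunk 2: at line 4 remove [bcnxi,chcmi,uteh] add [fhq] -> 6 lines: trfqr zoh ykpzc dcz fhq chiyx
Hunk 3: at line 2 remove [ykpzc,dcz,fhq] add [djxl] -> 4 lines: trfqr zoh djxl chiyx
Final line count: 4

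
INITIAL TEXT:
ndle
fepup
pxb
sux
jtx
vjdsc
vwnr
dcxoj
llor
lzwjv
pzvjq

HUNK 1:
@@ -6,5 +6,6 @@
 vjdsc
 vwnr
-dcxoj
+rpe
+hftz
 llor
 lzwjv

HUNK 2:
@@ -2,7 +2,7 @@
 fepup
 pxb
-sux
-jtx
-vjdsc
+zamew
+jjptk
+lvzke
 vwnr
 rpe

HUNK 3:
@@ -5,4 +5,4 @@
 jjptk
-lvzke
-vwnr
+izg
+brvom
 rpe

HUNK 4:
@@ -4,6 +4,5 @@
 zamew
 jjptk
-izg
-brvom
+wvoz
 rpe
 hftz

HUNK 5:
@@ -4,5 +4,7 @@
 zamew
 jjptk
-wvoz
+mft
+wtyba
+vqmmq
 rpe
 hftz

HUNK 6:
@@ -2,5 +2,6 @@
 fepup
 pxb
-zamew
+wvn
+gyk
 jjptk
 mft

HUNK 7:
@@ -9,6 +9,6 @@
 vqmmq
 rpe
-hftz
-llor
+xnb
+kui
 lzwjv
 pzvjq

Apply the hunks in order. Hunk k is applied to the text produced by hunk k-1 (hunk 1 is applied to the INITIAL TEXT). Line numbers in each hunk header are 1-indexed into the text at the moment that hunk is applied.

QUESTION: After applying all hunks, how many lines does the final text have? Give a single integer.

Answer: 14

Derivation:
Hunk 1: at line 6 remove [dcxoj] add [rpe,hftz] -> 12 lines: ndle fepup pxb sux jtx vjdsc vwnr rpe hftz llor lzwjv pzvjq
Hunk 2: at line 2 remove [sux,jtx,vjdsc] add [zamew,jjptk,lvzke] -> 12 lines: ndle fepup pxb zamew jjptk lvzke vwnr rpe hftz llor lzwjv pzvjq
Hunk 3: at line 5 remove [lvzke,vwnr] add [izg,brvom] -> 12 lines: ndle fepup pxb zamew jjptk izg brvom rpe hftz llor lzwjv pzvjq
Hunk 4: at line 4 remove [izg,brvom] add [wvoz] -> 11 lines: ndle fepup pxb zamew jjptk wvoz rpe hftz llor lzwjv pzvjq
Hunk 5: at line 4 remove [wvoz] add [mft,wtyba,vqmmq] -> 13 lines: ndle fepup pxb zamew jjptk mft wtyba vqmmq rpe hftz llor lzwjv pzvjq
Hunk 6: at line 2 remove [zamew] add [wvn,gyk] -> 14 lines: ndle fepup pxb wvn gyk jjptk mft wtyba vqmmq rpe hftz llor lzwjv pzvjq
Hunk 7: at line 9 remove [hftz,llor] add [xnb,kui] -> 14 lines: ndle fepup pxb wvn gyk jjptk mft wtyba vqmmq rpe xnb kui lzwjv pzvjq
Final line count: 14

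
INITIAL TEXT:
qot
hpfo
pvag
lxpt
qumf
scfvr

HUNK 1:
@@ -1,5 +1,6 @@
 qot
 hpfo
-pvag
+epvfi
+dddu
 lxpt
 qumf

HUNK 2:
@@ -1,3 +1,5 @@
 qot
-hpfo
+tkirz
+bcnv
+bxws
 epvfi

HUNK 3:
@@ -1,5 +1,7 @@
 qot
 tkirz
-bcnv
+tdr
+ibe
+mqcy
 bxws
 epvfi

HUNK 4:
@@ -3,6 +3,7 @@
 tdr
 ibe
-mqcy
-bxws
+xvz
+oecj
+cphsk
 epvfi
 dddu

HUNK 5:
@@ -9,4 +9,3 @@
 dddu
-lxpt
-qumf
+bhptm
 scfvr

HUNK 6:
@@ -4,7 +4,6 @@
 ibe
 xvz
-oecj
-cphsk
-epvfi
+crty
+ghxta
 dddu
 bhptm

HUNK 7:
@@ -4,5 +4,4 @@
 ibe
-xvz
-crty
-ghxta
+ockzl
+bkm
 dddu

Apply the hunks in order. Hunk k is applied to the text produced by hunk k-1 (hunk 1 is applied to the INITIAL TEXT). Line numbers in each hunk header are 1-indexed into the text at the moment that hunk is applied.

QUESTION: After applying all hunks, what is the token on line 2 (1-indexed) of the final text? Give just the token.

Answer: tkirz

Derivation:
Hunk 1: at line 1 remove [pvag] add [epvfi,dddu] -> 7 lines: qot hpfo epvfi dddu lxpt qumf scfvr
Hunk 2: at line 1 remove [hpfo] add [tkirz,bcnv,bxws] -> 9 lines: qot tkirz bcnv bxws epvfi dddu lxpt qumf scfvr
Hunk 3: at line 1 remove [bcnv] add [tdr,ibe,mqcy] -> 11 lines: qot tkirz tdr ibe mqcy bxws epvfi dddu lxpt qumf scfvr
Hunk 4: at line 3 remove [mqcy,bxws] add [xvz,oecj,cphsk] -> 12 lines: qot tkirz tdr ibe xvz oecj cphsk epvfi dddu lxpt qumf scfvr
Hunk 5: at line 9 remove [lxpt,qumf] add [bhptm] -> 11 lines: qot tkirz tdr ibe xvz oecj cphsk epvfi dddu bhptm scfvr
Hunk 6: at line 4 remove [oecj,cphsk,epvfi] add [crty,ghxta] -> 10 lines: qot tkirz tdr ibe xvz crty ghxta dddu bhptm scfvr
Hunk 7: at line 4 remove [xvz,crty,ghxta] add [ockzl,bkm] -> 9 lines: qot tkirz tdr ibe ockzl bkm dddu bhptm scfvr
Final line 2: tkirz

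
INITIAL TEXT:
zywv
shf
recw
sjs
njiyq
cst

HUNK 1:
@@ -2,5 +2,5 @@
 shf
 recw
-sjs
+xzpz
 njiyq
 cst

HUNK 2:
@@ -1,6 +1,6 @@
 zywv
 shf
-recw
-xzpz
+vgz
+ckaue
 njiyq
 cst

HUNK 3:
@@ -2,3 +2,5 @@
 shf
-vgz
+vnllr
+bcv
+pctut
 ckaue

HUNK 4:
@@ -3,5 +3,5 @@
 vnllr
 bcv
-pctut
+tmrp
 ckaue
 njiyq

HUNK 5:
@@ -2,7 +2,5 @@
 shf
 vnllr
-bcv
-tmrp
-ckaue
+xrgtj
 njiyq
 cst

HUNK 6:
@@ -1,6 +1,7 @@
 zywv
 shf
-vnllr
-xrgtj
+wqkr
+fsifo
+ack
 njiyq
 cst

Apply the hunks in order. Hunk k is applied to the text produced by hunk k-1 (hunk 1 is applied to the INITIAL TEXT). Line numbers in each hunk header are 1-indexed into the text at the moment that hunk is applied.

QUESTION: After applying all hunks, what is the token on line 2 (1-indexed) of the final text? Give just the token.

Answer: shf

Derivation:
Hunk 1: at line 2 remove [sjs] add [xzpz] -> 6 lines: zywv shf recw xzpz njiyq cst
Hunk 2: at line 1 remove [recw,xzpz] add [vgz,ckaue] -> 6 lines: zywv shf vgz ckaue njiyq cst
Hunk 3: at line 2 remove [vgz] add [vnllr,bcv,pctut] -> 8 lines: zywv shf vnllr bcv pctut ckaue njiyq cst
Hunk 4: at line 3 remove [pctut] add [tmrp] -> 8 lines: zywv shf vnllr bcv tmrp ckaue njiyq cst
Hunk 5: at line 2 remove [bcv,tmrp,ckaue] add [xrgtj] -> 6 lines: zywv shf vnllr xrgtj njiyq cst
Hunk 6: at line 1 remove [vnllr,xrgtj] add [wqkr,fsifo,ack] -> 7 lines: zywv shf wqkr fsifo ack njiyq cst
Final line 2: shf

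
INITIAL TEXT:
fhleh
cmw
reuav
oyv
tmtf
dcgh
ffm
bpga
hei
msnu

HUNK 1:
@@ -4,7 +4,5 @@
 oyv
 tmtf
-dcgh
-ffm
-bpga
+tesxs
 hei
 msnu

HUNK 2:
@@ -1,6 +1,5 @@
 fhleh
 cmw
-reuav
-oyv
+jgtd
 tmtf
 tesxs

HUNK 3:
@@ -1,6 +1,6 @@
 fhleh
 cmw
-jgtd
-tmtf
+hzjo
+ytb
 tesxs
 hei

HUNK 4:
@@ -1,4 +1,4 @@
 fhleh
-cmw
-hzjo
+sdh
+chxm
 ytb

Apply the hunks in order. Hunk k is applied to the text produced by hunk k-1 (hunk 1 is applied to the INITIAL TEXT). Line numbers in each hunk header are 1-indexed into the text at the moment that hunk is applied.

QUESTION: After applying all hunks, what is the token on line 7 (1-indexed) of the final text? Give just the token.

Hunk 1: at line 4 remove [dcgh,ffm,bpga] add [tesxs] -> 8 lines: fhleh cmw reuav oyv tmtf tesxs hei msnu
Hunk 2: at line 1 remove [reuav,oyv] add [jgtd] -> 7 lines: fhleh cmw jgtd tmtf tesxs hei msnu
Hunk 3: at line 1 remove [jgtd,tmtf] add [hzjo,ytb] -> 7 lines: fhleh cmw hzjo ytb tesxs hei msnu
Hunk 4: at line 1 remove [cmw,hzjo] add [sdh,chxm] -> 7 lines: fhleh sdh chxm ytb tesxs hei msnu
Final line 7: msnu

Answer: msnu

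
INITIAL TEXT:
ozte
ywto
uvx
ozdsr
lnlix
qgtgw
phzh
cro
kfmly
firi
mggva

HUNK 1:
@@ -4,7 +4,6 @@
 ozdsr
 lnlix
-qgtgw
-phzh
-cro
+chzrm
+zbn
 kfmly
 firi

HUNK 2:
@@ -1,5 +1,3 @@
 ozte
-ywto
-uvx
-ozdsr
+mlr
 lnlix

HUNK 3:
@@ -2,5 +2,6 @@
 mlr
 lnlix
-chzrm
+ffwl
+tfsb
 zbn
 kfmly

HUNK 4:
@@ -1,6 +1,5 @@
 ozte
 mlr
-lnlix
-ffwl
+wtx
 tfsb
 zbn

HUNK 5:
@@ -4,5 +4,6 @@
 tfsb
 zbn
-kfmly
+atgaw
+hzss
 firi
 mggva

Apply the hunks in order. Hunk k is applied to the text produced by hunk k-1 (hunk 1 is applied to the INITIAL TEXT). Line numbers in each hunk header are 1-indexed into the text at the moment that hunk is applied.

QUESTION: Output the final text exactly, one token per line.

Hunk 1: at line 4 remove [qgtgw,phzh,cro] add [chzrm,zbn] -> 10 lines: ozte ywto uvx ozdsr lnlix chzrm zbn kfmly firi mggva
Hunk 2: at line 1 remove [ywto,uvx,ozdsr] add [mlr] -> 8 lines: ozte mlr lnlix chzrm zbn kfmly firi mggva
Hunk 3: at line 2 remove [chzrm] add [ffwl,tfsb] -> 9 lines: ozte mlr lnlix ffwl tfsb zbn kfmly firi mggva
Hunk 4: at line 1 remove [lnlix,ffwl] add [wtx] -> 8 lines: ozte mlr wtx tfsb zbn kfmly firi mggva
Hunk 5: at line 4 remove [kfmly] add [atgaw,hzss] -> 9 lines: ozte mlr wtx tfsb zbn atgaw hzss firi mggva

Answer: ozte
mlr
wtx
tfsb
zbn
atgaw
hzss
firi
mggva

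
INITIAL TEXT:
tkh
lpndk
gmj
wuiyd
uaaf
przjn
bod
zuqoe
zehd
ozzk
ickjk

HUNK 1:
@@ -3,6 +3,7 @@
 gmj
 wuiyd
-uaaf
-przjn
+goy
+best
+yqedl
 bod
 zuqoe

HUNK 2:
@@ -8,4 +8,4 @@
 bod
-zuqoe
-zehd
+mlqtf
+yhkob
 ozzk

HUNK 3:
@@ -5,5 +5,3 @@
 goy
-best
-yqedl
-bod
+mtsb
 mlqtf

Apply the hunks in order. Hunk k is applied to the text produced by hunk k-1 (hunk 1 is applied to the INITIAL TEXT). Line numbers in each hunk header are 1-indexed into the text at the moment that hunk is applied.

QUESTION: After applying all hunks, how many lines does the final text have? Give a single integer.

Answer: 10

Derivation:
Hunk 1: at line 3 remove [uaaf,przjn] add [goy,best,yqedl] -> 12 lines: tkh lpndk gmj wuiyd goy best yqedl bod zuqoe zehd ozzk ickjk
Hunk 2: at line 8 remove [zuqoe,zehd] add [mlqtf,yhkob] -> 12 lines: tkh lpndk gmj wuiyd goy best yqedl bod mlqtf yhkob ozzk ickjk
Hunk 3: at line 5 remove [best,yqedl,bod] add [mtsb] -> 10 lines: tkh lpndk gmj wuiyd goy mtsb mlqtf yhkob ozzk ickjk
Final line count: 10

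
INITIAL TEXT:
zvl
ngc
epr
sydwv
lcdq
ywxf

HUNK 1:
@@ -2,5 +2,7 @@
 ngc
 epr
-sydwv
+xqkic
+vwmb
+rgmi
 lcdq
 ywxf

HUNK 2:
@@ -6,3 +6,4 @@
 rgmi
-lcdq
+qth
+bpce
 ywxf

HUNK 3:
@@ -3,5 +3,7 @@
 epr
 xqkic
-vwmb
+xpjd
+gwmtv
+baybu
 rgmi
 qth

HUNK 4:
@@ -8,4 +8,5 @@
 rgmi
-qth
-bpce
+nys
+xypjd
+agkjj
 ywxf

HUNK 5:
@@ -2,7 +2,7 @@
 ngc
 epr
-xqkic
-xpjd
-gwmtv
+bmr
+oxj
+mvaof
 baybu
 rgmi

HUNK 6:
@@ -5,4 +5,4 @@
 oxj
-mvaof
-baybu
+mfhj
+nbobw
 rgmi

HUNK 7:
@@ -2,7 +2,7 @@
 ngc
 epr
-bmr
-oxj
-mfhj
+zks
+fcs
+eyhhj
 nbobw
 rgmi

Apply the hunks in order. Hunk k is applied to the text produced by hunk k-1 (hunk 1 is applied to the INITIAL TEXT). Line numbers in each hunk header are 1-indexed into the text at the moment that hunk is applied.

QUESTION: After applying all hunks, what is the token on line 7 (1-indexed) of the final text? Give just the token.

Hunk 1: at line 2 remove [sydwv] add [xqkic,vwmb,rgmi] -> 8 lines: zvl ngc epr xqkic vwmb rgmi lcdq ywxf
Hunk 2: at line 6 remove [lcdq] add [qth,bpce] -> 9 lines: zvl ngc epr xqkic vwmb rgmi qth bpce ywxf
Hunk 3: at line 3 remove [vwmb] add [xpjd,gwmtv,baybu] -> 11 lines: zvl ngc epr xqkic xpjd gwmtv baybu rgmi qth bpce ywxf
Hunk 4: at line 8 remove [qth,bpce] add [nys,xypjd,agkjj] -> 12 lines: zvl ngc epr xqkic xpjd gwmtv baybu rgmi nys xypjd agkjj ywxf
Hunk 5: at line 2 remove [xqkic,xpjd,gwmtv] add [bmr,oxj,mvaof] -> 12 lines: zvl ngc epr bmr oxj mvaof baybu rgmi nys xypjd agkjj ywxf
Hunk 6: at line 5 remove [mvaof,baybu] add [mfhj,nbobw] -> 12 lines: zvl ngc epr bmr oxj mfhj nbobw rgmi nys xypjd agkjj ywxf
Hunk 7: at line 2 remove [bmr,oxj,mfhj] add [zks,fcs,eyhhj] -> 12 lines: zvl ngc epr zks fcs eyhhj nbobw rgmi nys xypjd agkjj ywxf
Final line 7: nbobw

Answer: nbobw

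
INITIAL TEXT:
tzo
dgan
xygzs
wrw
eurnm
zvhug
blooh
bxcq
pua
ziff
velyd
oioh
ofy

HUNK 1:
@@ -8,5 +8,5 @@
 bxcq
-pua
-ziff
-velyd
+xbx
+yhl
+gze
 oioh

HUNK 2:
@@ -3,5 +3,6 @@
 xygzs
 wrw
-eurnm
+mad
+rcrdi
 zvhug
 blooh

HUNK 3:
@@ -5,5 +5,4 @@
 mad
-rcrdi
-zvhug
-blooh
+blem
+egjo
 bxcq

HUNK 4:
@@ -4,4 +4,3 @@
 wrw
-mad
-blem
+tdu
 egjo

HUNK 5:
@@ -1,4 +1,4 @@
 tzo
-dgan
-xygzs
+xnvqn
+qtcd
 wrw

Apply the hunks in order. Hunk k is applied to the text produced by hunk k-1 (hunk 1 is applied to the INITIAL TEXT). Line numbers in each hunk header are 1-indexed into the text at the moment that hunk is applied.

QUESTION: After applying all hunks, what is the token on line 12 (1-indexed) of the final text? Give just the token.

Answer: ofy

Derivation:
Hunk 1: at line 8 remove [pua,ziff,velyd] add [xbx,yhl,gze] -> 13 lines: tzo dgan xygzs wrw eurnm zvhug blooh bxcq xbx yhl gze oioh ofy
Hunk 2: at line 3 remove [eurnm] add [mad,rcrdi] -> 14 lines: tzo dgan xygzs wrw mad rcrdi zvhug blooh bxcq xbx yhl gze oioh ofy
Hunk 3: at line 5 remove [rcrdi,zvhug,blooh] add [blem,egjo] -> 13 lines: tzo dgan xygzs wrw mad blem egjo bxcq xbx yhl gze oioh ofy
Hunk 4: at line 4 remove [mad,blem] add [tdu] -> 12 lines: tzo dgan xygzs wrw tdu egjo bxcq xbx yhl gze oioh ofy
Hunk 5: at line 1 remove [dgan,xygzs] add [xnvqn,qtcd] -> 12 lines: tzo xnvqn qtcd wrw tdu egjo bxcq xbx yhl gze oioh ofy
Final line 12: ofy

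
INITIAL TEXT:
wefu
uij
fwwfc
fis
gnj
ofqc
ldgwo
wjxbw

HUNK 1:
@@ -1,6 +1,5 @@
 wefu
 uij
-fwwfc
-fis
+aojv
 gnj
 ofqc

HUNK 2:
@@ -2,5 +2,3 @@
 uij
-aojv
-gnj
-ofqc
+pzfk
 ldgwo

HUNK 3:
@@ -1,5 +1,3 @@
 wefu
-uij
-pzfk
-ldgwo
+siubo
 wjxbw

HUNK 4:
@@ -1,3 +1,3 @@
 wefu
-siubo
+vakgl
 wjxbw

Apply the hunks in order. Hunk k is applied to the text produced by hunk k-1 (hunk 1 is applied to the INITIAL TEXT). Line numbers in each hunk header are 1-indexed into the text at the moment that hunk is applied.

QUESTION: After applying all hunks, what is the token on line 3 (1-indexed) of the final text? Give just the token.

Answer: wjxbw

Derivation:
Hunk 1: at line 1 remove [fwwfc,fis] add [aojv] -> 7 lines: wefu uij aojv gnj ofqc ldgwo wjxbw
Hunk 2: at line 2 remove [aojv,gnj,ofqc] add [pzfk] -> 5 lines: wefu uij pzfk ldgwo wjxbw
Hunk 3: at line 1 remove [uij,pzfk,ldgwo] add [siubo] -> 3 lines: wefu siubo wjxbw
Hunk 4: at line 1 remove [siubo] add [vakgl] -> 3 lines: wefu vakgl wjxbw
Final line 3: wjxbw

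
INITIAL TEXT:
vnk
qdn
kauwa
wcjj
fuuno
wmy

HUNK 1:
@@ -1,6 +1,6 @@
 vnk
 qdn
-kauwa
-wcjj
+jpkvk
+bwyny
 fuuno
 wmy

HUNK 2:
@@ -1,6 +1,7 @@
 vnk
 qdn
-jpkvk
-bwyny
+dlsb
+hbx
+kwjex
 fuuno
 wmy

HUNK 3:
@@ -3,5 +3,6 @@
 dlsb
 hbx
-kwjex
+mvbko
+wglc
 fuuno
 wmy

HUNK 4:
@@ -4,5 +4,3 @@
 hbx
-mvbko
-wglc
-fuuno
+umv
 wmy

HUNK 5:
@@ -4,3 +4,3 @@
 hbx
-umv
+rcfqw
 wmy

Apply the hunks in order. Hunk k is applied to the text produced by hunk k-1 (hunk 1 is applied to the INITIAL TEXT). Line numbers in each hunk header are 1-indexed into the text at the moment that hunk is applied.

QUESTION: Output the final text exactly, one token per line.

Answer: vnk
qdn
dlsb
hbx
rcfqw
wmy

Derivation:
Hunk 1: at line 1 remove [kauwa,wcjj] add [jpkvk,bwyny] -> 6 lines: vnk qdn jpkvk bwyny fuuno wmy
Hunk 2: at line 1 remove [jpkvk,bwyny] add [dlsb,hbx,kwjex] -> 7 lines: vnk qdn dlsb hbx kwjex fuuno wmy
Hunk 3: at line 3 remove [kwjex] add [mvbko,wglc] -> 8 lines: vnk qdn dlsb hbx mvbko wglc fuuno wmy
Hunk 4: at line 4 remove [mvbko,wglc,fuuno] add [umv] -> 6 lines: vnk qdn dlsb hbx umv wmy
Hunk 5: at line 4 remove [umv] add [rcfqw] -> 6 lines: vnk qdn dlsb hbx rcfqw wmy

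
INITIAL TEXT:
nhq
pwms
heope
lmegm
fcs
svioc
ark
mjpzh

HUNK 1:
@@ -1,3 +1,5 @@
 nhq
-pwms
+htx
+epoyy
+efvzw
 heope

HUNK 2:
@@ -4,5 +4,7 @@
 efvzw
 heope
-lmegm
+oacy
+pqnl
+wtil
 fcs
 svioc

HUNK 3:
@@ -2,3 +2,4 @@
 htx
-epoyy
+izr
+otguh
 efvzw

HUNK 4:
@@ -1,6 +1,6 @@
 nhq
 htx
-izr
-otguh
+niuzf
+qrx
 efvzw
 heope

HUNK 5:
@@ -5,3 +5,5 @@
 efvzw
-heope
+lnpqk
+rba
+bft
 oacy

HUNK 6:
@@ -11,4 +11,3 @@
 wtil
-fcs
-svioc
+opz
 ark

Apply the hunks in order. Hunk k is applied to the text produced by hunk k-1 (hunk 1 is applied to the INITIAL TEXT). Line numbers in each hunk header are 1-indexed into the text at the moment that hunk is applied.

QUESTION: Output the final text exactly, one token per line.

Answer: nhq
htx
niuzf
qrx
efvzw
lnpqk
rba
bft
oacy
pqnl
wtil
opz
ark
mjpzh

Derivation:
Hunk 1: at line 1 remove [pwms] add [htx,epoyy,efvzw] -> 10 lines: nhq htx epoyy efvzw heope lmegm fcs svioc ark mjpzh
Hunk 2: at line 4 remove [lmegm] add [oacy,pqnl,wtil] -> 12 lines: nhq htx epoyy efvzw heope oacy pqnl wtil fcs svioc ark mjpzh
Hunk 3: at line 2 remove [epoyy] add [izr,otguh] -> 13 lines: nhq htx izr otguh efvzw heope oacy pqnl wtil fcs svioc ark mjpzh
Hunk 4: at line 1 remove [izr,otguh] add [niuzf,qrx] -> 13 lines: nhq htx niuzf qrx efvzw heope oacy pqnl wtil fcs svioc ark mjpzh
Hunk 5: at line 5 remove [heope] add [lnpqk,rba,bft] -> 15 lines: nhq htx niuzf qrx efvzw lnpqk rba bft oacy pqnl wtil fcs svioc ark mjpzh
Hunk 6: at line 11 remove [fcs,svioc] add [opz] -> 14 lines: nhq htx niuzf qrx efvzw lnpqk rba bft oacy pqnl wtil opz ark mjpzh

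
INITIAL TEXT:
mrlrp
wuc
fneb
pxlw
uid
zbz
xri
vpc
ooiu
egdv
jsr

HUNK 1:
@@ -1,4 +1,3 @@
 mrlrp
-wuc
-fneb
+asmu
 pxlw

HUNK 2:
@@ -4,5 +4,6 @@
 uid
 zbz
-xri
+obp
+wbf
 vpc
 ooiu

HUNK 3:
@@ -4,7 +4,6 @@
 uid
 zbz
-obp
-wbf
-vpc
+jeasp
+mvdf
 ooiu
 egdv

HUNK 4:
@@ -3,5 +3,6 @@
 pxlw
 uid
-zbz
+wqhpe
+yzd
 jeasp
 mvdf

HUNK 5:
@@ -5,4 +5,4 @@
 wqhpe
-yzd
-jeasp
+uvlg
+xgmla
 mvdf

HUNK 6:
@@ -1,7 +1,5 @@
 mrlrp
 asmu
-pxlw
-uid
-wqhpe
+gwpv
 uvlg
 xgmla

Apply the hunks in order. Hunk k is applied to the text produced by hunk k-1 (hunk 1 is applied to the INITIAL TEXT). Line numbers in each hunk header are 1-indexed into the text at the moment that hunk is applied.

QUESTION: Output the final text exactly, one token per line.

Answer: mrlrp
asmu
gwpv
uvlg
xgmla
mvdf
ooiu
egdv
jsr

Derivation:
Hunk 1: at line 1 remove [wuc,fneb] add [asmu] -> 10 lines: mrlrp asmu pxlw uid zbz xri vpc ooiu egdv jsr
Hunk 2: at line 4 remove [xri] add [obp,wbf] -> 11 lines: mrlrp asmu pxlw uid zbz obp wbf vpc ooiu egdv jsr
Hunk 3: at line 4 remove [obp,wbf,vpc] add [jeasp,mvdf] -> 10 lines: mrlrp asmu pxlw uid zbz jeasp mvdf ooiu egdv jsr
Hunk 4: at line 3 remove [zbz] add [wqhpe,yzd] -> 11 lines: mrlrp asmu pxlw uid wqhpe yzd jeasp mvdf ooiu egdv jsr
Hunk 5: at line 5 remove [yzd,jeasp] add [uvlg,xgmla] -> 11 lines: mrlrp asmu pxlw uid wqhpe uvlg xgmla mvdf ooiu egdv jsr
Hunk 6: at line 1 remove [pxlw,uid,wqhpe] add [gwpv] -> 9 lines: mrlrp asmu gwpv uvlg xgmla mvdf ooiu egdv jsr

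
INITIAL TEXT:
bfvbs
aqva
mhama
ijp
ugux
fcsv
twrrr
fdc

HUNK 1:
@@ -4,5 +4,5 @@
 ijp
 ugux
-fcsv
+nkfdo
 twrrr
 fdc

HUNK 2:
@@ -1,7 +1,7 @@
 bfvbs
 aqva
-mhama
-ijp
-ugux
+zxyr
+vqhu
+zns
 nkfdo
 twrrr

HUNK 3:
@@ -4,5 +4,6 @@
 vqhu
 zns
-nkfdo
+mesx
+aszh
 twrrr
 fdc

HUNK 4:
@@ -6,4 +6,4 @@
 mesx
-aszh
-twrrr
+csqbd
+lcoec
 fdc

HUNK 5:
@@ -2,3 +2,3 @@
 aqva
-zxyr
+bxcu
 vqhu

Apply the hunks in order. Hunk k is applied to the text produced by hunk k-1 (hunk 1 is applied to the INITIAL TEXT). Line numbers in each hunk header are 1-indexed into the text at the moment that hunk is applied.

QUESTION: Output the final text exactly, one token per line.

Answer: bfvbs
aqva
bxcu
vqhu
zns
mesx
csqbd
lcoec
fdc

Derivation:
Hunk 1: at line 4 remove [fcsv] add [nkfdo] -> 8 lines: bfvbs aqva mhama ijp ugux nkfdo twrrr fdc
Hunk 2: at line 1 remove [mhama,ijp,ugux] add [zxyr,vqhu,zns] -> 8 lines: bfvbs aqva zxyr vqhu zns nkfdo twrrr fdc
Hunk 3: at line 4 remove [nkfdo] add [mesx,aszh] -> 9 lines: bfvbs aqva zxyr vqhu zns mesx aszh twrrr fdc
Hunk 4: at line 6 remove [aszh,twrrr] add [csqbd,lcoec] -> 9 lines: bfvbs aqva zxyr vqhu zns mesx csqbd lcoec fdc
Hunk 5: at line 2 remove [zxyr] add [bxcu] -> 9 lines: bfvbs aqva bxcu vqhu zns mesx csqbd lcoec fdc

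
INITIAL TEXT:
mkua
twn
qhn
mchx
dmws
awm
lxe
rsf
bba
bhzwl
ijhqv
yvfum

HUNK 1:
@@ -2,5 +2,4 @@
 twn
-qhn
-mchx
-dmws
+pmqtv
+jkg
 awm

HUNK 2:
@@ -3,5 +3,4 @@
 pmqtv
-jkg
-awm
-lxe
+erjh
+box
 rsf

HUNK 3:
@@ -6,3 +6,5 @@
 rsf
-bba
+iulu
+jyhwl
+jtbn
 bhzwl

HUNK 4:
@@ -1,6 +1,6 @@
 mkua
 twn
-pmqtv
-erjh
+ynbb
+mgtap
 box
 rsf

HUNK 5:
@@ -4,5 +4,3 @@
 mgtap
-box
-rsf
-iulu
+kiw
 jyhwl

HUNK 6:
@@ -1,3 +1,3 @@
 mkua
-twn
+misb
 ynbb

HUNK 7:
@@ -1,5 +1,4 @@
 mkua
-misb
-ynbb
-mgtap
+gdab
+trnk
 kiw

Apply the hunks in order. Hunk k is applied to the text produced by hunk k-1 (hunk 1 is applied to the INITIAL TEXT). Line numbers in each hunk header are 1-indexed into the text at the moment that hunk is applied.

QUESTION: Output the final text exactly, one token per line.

Hunk 1: at line 2 remove [qhn,mchx,dmws] add [pmqtv,jkg] -> 11 lines: mkua twn pmqtv jkg awm lxe rsf bba bhzwl ijhqv yvfum
Hunk 2: at line 3 remove [jkg,awm,lxe] add [erjh,box] -> 10 lines: mkua twn pmqtv erjh box rsf bba bhzwl ijhqv yvfum
Hunk 3: at line 6 remove [bba] add [iulu,jyhwl,jtbn] -> 12 lines: mkua twn pmqtv erjh box rsf iulu jyhwl jtbn bhzwl ijhqv yvfum
Hunk 4: at line 1 remove [pmqtv,erjh] add [ynbb,mgtap] -> 12 lines: mkua twn ynbb mgtap box rsf iulu jyhwl jtbn bhzwl ijhqv yvfum
Hunk 5: at line 4 remove [box,rsf,iulu] add [kiw] -> 10 lines: mkua twn ynbb mgtap kiw jyhwl jtbn bhzwl ijhqv yvfum
Hunk 6: at line 1 remove [twn] add [misb] -> 10 lines: mkua misb ynbb mgtap kiw jyhwl jtbn bhzwl ijhqv yvfum
Hunk 7: at line 1 remove [misb,ynbb,mgtap] add [gdab,trnk] -> 9 lines: mkua gdab trnk kiw jyhwl jtbn bhzwl ijhqv yvfum

Answer: mkua
gdab
trnk
kiw
jyhwl
jtbn
bhzwl
ijhqv
yvfum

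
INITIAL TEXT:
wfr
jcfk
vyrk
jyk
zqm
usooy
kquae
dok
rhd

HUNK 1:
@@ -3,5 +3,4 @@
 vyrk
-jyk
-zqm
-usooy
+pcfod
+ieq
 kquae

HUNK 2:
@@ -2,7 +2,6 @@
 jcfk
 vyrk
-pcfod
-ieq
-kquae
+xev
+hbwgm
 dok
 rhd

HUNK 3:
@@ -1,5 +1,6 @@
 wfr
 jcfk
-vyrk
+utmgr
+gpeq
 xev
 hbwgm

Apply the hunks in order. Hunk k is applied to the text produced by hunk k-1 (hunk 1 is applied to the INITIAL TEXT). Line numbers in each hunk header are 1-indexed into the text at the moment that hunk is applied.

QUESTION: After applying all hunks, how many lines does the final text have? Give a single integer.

Hunk 1: at line 3 remove [jyk,zqm,usooy] add [pcfod,ieq] -> 8 lines: wfr jcfk vyrk pcfod ieq kquae dok rhd
Hunk 2: at line 2 remove [pcfod,ieq,kquae] add [xev,hbwgm] -> 7 lines: wfr jcfk vyrk xev hbwgm dok rhd
Hunk 3: at line 1 remove [vyrk] add [utmgr,gpeq] -> 8 lines: wfr jcfk utmgr gpeq xev hbwgm dok rhd
Final line count: 8

Answer: 8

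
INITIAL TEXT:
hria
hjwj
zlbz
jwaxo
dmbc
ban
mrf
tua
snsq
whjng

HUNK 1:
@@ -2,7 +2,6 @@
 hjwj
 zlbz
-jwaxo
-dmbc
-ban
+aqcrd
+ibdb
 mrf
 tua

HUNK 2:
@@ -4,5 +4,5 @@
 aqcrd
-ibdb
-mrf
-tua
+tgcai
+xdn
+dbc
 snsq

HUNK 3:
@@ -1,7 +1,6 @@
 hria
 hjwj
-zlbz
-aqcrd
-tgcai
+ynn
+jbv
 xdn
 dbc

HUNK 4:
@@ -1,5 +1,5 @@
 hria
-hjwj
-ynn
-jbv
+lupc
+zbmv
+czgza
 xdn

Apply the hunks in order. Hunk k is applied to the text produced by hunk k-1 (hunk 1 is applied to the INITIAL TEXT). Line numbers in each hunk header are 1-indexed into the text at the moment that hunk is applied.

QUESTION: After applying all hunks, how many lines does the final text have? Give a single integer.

Answer: 8

Derivation:
Hunk 1: at line 2 remove [jwaxo,dmbc,ban] add [aqcrd,ibdb] -> 9 lines: hria hjwj zlbz aqcrd ibdb mrf tua snsq whjng
Hunk 2: at line 4 remove [ibdb,mrf,tua] add [tgcai,xdn,dbc] -> 9 lines: hria hjwj zlbz aqcrd tgcai xdn dbc snsq whjng
Hunk 3: at line 1 remove [zlbz,aqcrd,tgcai] add [ynn,jbv] -> 8 lines: hria hjwj ynn jbv xdn dbc snsq whjng
Hunk 4: at line 1 remove [hjwj,ynn,jbv] add [lupc,zbmv,czgza] -> 8 lines: hria lupc zbmv czgza xdn dbc snsq whjng
Final line count: 8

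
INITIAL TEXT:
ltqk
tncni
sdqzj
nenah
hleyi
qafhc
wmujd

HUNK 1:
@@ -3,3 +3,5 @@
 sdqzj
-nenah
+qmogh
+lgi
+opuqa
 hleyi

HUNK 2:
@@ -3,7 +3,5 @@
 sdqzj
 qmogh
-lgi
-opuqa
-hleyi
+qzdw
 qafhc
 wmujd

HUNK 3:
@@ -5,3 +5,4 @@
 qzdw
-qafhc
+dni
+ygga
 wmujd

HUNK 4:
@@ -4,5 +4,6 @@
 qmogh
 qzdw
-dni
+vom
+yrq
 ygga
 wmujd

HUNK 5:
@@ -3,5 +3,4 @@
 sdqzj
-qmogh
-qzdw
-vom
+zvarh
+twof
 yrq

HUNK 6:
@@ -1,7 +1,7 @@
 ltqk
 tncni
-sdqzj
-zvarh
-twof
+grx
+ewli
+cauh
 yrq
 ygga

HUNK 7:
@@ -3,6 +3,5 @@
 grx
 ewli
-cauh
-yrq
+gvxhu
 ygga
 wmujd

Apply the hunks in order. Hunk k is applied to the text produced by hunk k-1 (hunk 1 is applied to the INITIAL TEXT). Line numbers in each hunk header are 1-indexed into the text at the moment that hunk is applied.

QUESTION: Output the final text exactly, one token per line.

Answer: ltqk
tncni
grx
ewli
gvxhu
ygga
wmujd

Derivation:
Hunk 1: at line 3 remove [nenah] add [qmogh,lgi,opuqa] -> 9 lines: ltqk tncni sdqzj qmogh lgi opuqa hleyi qafhc wmujd
Hunk 2: at line 3 remove [lgi,opuqa,hleyi] add [qzdw] -> 7 lines: ltqk tncni sdqzj qmogh qzdw qafhc wmujd
Hunk 3: at line 5 remove [qafhc] add [dni,ygga] -> 8 lines: ltqk tncni sdqzj qmogh qzdw dni ygga wmujd
Hunk 4: at line 4 remove [dni] add [vom,yrq] -> 9 lines: ltqk tncni sdqzj qmogh qzdw vom yrq ygga wmujd
Hunk 5: at line 3 remove [qmogh,qzdw,vom] add [zvarh,twof] -> 8 lines: ltqk tncni sdqzj zvarh twof yrq ygga wmujd
Hunk 6: at line 1 remove [sdqzj,zvarh,twof] add [grx,ewli,cauh] -> 8 lines: ltqk tncni grx ewli cauh yrq ygga wmujd
Hunk 7: at line 3 remove [cauh,yrq] add [gvxhu] -> 7 lines: ltqk tncni grx ewli gvxhu ygga wmujd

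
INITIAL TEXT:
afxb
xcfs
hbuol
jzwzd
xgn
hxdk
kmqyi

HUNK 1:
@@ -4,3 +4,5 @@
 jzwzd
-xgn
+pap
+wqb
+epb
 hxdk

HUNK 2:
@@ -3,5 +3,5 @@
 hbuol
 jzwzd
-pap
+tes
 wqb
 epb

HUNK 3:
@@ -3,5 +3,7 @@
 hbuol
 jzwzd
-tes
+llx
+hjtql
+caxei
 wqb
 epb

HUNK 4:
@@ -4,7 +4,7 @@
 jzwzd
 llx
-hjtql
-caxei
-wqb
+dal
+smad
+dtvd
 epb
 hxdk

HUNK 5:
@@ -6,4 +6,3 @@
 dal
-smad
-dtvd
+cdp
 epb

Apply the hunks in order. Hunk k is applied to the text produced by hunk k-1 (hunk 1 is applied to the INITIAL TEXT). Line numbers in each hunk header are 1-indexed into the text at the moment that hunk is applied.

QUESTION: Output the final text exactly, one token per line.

Hunk 1: at line 4 remove [xgn] add [pap,wqb,epb] -> 9 lines: afxb xcfs hbuol jzwzd pap wqb epb hxdk kmqyi
Hunk 2: at line 3 remove [pap] add [tes] -> 9 lines: afxb xcfs hbuol jzwzd tes wqb epb hxdk kmqyi
Hunk 3: at line 3 remove [tes] add [llx,hjtql,caxei] -> 11 lines: afxb xcfs hbuol jzwzd llx hjtql caxei wqb epb hxdk kmqyi
Hunk 4: at line 4 remove [hjtql,caxei,wqb] add [dal,smad,dtvd] -> 11 lines: afxb xcfs hbuol jzwzd llx dal smad dtvd epb hxdk kmqyi
Hunk 5: at line 6 remove [smad,dtvd] add [cdp] -> 10 lines: afxb xcfs hbuol jzwzd llx dal cdp epb hxdk kmqyi

Answer: afxb
xcfs
hbuol
jzwzd
llx
dal
cdp
epb
hxdk
kmqyi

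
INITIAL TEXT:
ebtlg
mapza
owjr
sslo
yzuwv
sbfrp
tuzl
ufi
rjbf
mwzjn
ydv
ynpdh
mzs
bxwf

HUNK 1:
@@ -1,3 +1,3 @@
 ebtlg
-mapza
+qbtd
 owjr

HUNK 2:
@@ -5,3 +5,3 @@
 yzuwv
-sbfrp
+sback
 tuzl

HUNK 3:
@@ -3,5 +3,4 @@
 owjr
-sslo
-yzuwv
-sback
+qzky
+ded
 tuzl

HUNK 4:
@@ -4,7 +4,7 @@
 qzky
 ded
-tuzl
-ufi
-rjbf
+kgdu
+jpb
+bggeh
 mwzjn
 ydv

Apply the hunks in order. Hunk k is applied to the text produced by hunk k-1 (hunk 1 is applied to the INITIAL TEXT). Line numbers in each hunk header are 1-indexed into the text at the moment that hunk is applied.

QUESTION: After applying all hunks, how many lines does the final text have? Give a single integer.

Answer: 13

Derivation:
Hunk 1: at line 1 remove [mapza] add [qbtd] -> 14 lines: ebtlg qbtd owjr sslo yzuwv sbfrp tuzl ufi rjbf mwzjn ydv ynpdh mzs bxwf
Hunk 2: at line 5 remove [sbfrp] add [sback] -> 14 lines: ebtlg qbtd owjr sslo yzuwv sback tuzl ufi rjbf mwzjn ydv ynpdh mzs bxwf
Hunk 3: at line 3 remove [sslo,yzuwv,sback] add [qzky,ded] -> 13 lines: ebtlg qbtd owjr qzky ded tuzl ufi rjbf mwzjn ydv ynpdh mzs bxwf
Hunk 4: at line 4 remove [tuzl,ufi,rjbf] add [kgdu,jpb,bggeh] -> 13 lines: ebtlg qbtd owjr qzky ded kgdu jpb bggeh mwzjn ydv ynpdh mzs bxwf
Final line count: 13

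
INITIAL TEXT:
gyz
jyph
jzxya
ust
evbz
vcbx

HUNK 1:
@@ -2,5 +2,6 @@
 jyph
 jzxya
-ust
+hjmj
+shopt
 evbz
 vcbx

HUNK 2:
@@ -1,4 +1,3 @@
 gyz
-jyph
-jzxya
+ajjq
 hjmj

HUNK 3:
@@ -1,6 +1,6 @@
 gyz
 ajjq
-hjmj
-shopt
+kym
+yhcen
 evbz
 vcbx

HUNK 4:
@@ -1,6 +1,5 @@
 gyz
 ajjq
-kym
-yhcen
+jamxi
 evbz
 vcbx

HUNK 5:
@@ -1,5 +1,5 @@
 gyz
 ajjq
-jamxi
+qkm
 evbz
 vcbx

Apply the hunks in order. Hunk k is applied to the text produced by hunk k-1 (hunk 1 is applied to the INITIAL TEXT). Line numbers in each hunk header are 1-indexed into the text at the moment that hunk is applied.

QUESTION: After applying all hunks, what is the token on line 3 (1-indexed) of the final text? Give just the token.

Answer: qkm

Derivation:
Hunk 1: at line 2 remove [ust] add [hjmj,shopt] -> 7 lines: gyz jyph jzxya hjmj shopt evbz vcbx
Hunk 2: at line 1 remove [jyph,jzxya] add [ajjq] -> 6 lines: gyz ajjq hjmj shopt evbz vcbx
Hunk 3: at line 1 remove [hjmj,shopt] add [kym,yhcen] -> 6 lines: gyz ajjq kym yhcen evbz vcbx
Hunk 4: at line 1 remove [kym,yhcen] add [jamxi] -> 5 lines: gyz ajjq jamxi evbz vcbx
Hunk 5: at line 1 remove [jamxi] add [qkm] -> 5 lines: gyz ajjq qkm evbz vcbx
Final line 3: qkm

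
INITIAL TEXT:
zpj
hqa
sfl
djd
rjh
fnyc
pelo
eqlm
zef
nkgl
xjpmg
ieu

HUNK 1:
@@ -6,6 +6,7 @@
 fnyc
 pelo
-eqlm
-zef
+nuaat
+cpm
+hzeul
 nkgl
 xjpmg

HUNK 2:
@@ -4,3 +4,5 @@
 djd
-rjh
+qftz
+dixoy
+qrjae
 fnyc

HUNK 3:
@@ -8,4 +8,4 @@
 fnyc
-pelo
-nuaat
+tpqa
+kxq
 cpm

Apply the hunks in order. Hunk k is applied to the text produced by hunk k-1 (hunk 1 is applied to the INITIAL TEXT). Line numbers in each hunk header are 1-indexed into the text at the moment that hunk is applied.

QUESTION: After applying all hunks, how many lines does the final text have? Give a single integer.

Answer: 15

Derivation:
Hunk 1: at line 6 remove [eqlm,zef] add [nuaat,cpm,hzeul] -> 13 lines: zpj hqa sfl djd rjh fnyc pelo nuaat cpm hzeul nkgl xjpmg ieu
Hunk 2: at line 4 remove [rjh] add [qftz,dixoy,qrjae] -> 15 lines: zpj hqa sfl djd qftz dixoy qrjae fnyc pelo nuaat cpm hzeul nkgl xjpmg ieu
Hunk 3: at line 8 remove [pelo,nuaat] add [tpqa,kxq] -> 15 lines: zpj hqa sfl djd qftz dixoy qrjae fnyc tpqa kxq cpm hzeul nkgl xjpmg ieu
Final line count: 15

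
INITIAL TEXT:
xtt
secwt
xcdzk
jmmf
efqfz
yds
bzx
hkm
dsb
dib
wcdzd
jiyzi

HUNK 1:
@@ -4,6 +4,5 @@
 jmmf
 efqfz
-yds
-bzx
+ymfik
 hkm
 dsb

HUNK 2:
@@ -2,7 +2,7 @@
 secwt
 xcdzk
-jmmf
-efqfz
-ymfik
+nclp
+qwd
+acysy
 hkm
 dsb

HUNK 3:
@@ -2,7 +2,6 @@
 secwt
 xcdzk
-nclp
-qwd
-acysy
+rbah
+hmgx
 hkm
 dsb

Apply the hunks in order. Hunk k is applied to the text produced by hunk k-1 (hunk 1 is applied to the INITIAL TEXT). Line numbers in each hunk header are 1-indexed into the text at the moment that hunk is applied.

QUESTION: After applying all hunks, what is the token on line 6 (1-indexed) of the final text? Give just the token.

Answer: hkm

Derivation:
Hunk 1: at line 4 remove [yds,bzx] add [ymfik] -> 11 lines: xtt secwt xcdzk jmmf efqfz ymfik hkm dsb dib wcdzd jiyzi
Hunk 2: at line 2 remove [jmmf,efqfz,ymfik] add [nclp,qwd,acysy] -> 11 lines: xtt secwt xcdzk nclp qwd acysy hkm dsb dib wcdzd jiyzi
Hunk 3: at line 2 remove [nclp,qwd,acysy] add [rbah,hmgx] -> 10 lines: xtt secwt xcdzk rbah hmgx hkm dsb dib wcdzd jiyzi
Final line 6: hkm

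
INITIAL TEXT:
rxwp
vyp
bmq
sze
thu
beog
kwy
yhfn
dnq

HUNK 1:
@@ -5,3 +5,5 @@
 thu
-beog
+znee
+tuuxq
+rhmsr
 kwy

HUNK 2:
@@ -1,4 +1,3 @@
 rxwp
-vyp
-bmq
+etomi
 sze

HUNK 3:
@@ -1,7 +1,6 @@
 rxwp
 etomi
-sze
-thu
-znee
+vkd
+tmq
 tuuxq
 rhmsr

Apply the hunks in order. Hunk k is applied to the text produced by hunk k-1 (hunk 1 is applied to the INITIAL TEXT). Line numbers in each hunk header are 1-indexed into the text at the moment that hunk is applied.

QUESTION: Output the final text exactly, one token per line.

Answer: rxwp
etomi
vkd
tmq
tuuxq
rhmsr
kwy
yhfn
dnq

Derivation:
Hunk 1: at line 5 remove [beog] add [znee,tuuxq,rhmsr] -> 11 lines: rxwp vyp bmq sze thu znee tuuxq rhmsr kwy yhfn dnq
Hunk 2: at line 1 remove [vyp,bmq] add [etomi] -> 10 lines: rxwp etomi sze thu znee tuuxq rhmsr kwy yhfn dnq
Hunk 3: at line 1 remove [sze,thu,znee] add [vkd,tmq] -> 9 lines: rxwp etomi vkd tmq tuuxq rhmsr kwy yhfn dnq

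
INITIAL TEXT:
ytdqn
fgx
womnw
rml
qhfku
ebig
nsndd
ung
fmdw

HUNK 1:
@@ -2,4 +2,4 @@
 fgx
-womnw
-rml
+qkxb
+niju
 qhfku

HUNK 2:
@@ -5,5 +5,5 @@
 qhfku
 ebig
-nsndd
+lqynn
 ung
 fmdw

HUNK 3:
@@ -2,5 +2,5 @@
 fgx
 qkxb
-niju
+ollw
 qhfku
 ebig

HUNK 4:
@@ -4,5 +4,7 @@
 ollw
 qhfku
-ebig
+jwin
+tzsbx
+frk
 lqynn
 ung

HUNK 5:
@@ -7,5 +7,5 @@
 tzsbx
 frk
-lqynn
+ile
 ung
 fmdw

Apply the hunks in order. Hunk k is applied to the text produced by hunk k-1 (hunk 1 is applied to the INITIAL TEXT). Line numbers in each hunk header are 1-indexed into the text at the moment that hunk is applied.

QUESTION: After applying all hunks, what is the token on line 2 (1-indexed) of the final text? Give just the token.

Answer: fgx

Derivation:
Hunk 1: at line 2 remove [womnw,rml] add [qkxb,niju] -> 9 lines: ytdqn fgx qkxb niju qhfku ebig nsndd ung fmdw
Hunk 2: at line 5 remove [nsndd] add [lqynn] -> 9 lines: ytdqn fgx qkxb niju qhfku ebig lqynn ung fmdw
Hunk 3: at line 2 remove [niju] add [ollw] -> 9 lines: ytdqn fgx qkxb ollw qhfku ebig lqynn ung fmdw
Hunk 4: at line 4 remove [ebig] add [jwin,tzsbx,frk] -> 11 lines: ytdqn fgx qkxb ollw qhfku jwin tzsbx frk lqynn ung fmdw
Hunk 5: at line 7 remove [lqynn] add [ile] -> 11 lines: ytdqn fgx qkxb ollw qhfku jwin tzsbx frk ile ung fmdw
Final line 2: fgx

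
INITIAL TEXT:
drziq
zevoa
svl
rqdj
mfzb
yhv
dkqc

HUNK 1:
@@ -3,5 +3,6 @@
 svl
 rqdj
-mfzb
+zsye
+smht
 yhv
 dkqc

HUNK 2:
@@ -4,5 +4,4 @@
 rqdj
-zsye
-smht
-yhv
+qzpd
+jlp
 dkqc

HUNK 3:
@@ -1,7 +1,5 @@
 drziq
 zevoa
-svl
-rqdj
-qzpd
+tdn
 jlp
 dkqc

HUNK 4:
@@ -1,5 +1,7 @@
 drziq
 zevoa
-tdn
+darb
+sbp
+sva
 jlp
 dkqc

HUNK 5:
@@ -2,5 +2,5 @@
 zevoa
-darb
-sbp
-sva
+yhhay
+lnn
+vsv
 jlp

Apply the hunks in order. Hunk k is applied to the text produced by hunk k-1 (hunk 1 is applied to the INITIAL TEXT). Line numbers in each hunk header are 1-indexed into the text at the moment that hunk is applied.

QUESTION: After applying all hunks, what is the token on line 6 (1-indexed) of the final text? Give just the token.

Answer: jlp

Derivation:
Hunk 1: at line 3 remove [mfzb] add [zsye,smht] -> 8 lines: drziq zevoa svl rqdj zsye smht yhv dkqc
Hunk 2: at line 4 remove [zsye,smht,yhv] add [qzpd,jlp] -> 7 lines: drziq zevoa svl rqdj qzpd jlp dkqc
Hunk 3: at line 1 remove [svl,rqdj,qzpd] add [tdn] -> 5 lines: drziq zevoa tdn jlp dkqc
Hunk 4: at line 1 remove [tdn] add [darb,sbp,sva] -> 7 lines: drziq zevoa darb sbp sva jlp dkqc
Hunk 5: at line 2 remove [darb,sbp,sva] add [yhhay,lnn,vsv] -> 7 lines: drziq zevoa yhhay lnn vsv jlp dkqc
Final line 6: jlp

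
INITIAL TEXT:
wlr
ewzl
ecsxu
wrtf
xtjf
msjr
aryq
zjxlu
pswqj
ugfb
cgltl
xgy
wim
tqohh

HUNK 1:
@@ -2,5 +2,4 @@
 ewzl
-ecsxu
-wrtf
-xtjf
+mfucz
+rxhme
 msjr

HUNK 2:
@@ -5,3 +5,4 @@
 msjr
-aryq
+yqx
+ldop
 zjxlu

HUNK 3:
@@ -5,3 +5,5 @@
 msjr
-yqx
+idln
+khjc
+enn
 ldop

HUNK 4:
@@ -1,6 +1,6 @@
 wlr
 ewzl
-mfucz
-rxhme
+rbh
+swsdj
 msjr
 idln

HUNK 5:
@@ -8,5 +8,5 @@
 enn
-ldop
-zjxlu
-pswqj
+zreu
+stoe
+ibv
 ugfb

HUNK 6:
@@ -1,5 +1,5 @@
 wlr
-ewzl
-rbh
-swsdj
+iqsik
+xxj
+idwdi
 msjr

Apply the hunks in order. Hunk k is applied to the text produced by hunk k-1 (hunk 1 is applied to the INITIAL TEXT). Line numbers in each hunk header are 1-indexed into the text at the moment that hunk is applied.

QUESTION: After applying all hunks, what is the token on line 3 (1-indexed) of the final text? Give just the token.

Answer: xxj

Derivation:
Hunk 1: at line 2 remove [ecsxu,wrtf,xtjf] add [mfucz,rxhme] -> 13 lines: wlr ewzl mfucz rxhme msjr aryq zjxlu pswqj ugfb cgltl xgy wim tqohh
Hunk 2: at line 5 remove [aryq] add [yqx,ldop] -> 14 lines: wlr ewzl mfucz rxhme msjr yqx ldop zjxlu pswqj ugfb cgltl xgy wim tqohh
Hunk 3: at line 5 remove [yqx] add [idln,khjc,enn] -> 16 lines: wlr ewzl mfucz rxhme msjr idln khjc enn ldop zjxlu pswqj ugfb cgltl xgy wim tqohh
Hunk 4: at line 1 remove [mfucz,rxhme] add [rbh,swsdj] -> 16 lines: wlr ewzl rbh swsdj msjr idln khjc enn ldop zjxlu pswqj ugfb cgltl xgy wim tqohh
Hunk 5: at line 8 remove [ldop,zjxlu,pswqj] add [zreu,stoe,ibv] -> 16 lines: wlr ewzl rbh swsdj msjr idln khjc enn zreu stoe ibv ugfb cgltl xgy wim tqohh
Hunk 6: at line 1 remove [ewzl,rbh,swsdj] add [iqsik,xxj,idwdi] -> 16 lines: wlr iqsik xxj idwdi msjr idln khjc enn zreu stoe ibv ugfb cgltl xgy wim tqohh
Final line 3: xxj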